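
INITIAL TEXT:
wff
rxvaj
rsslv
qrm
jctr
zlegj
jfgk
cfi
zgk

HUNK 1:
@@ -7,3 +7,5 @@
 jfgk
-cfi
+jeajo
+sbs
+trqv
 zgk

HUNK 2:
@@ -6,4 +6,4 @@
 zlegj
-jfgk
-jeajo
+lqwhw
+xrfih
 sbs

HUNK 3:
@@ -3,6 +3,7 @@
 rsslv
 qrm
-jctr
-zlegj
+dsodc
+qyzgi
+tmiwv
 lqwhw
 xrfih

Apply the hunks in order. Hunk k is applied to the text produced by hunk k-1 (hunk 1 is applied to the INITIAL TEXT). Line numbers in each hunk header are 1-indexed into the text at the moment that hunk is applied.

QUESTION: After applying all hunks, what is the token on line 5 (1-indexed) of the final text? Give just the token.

Hunk 1: at line 7 remove [cfi] add [jeajo,sbs,trqv] -> 11 lines: wff rxvaj rsslv qrm jctr zlegj jfgk jeajo sbs trqv zgk
Hunk 2: at line 6 remove [jfgk,jeajo] add [lqwhw,xrfih] -> 11 lines: wff rxvaj rsslv qrm jctr zlegj lqwhw xrfih sbs trqv zgk
Hunk 3: at line 3 remove [jctr,zlegj] add [dsodc,qyzgi,tmiwv] -> 12 lines: wff rxvaj rsslv qrm dsodc qyzgi tmiwv lqwhw xrfih sbs trqv zgk
Final line 5: dsodc

Answer: dsodc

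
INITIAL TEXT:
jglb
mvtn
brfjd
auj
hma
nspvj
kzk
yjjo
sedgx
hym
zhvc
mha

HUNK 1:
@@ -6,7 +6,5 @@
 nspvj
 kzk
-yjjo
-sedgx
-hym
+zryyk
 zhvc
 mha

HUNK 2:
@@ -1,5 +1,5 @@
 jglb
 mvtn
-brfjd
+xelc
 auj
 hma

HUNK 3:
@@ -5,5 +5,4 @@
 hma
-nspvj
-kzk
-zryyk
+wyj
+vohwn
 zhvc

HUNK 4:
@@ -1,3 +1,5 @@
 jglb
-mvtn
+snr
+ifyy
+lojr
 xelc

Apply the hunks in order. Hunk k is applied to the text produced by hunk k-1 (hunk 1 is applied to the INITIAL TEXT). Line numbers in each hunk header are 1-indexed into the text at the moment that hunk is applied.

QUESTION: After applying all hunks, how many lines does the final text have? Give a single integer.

Answer: 11

Derivation:
Hunk 1: at line 6 remove [yjjo,sedgx,hym] add [zryyk] -> 10 lines: jglb mvtn brfjd auj hma nspvj kzk zryyk zhvc mha
Hunk 2: at line 1 remove [brfjd] add [xelc] -> 10 lines: jglb mvtn xelc auj hma nspvj kzk zryyk zhvc mha
Hunk 3: at line 5 remove [nspvj,kzk,zryyk] add [wyj,vohwn] -> 9 lines: jglb mvtn xelc auj hma wyj vohwn zhvc mha
Hunk 4: at line 1 remove [mvtn] add [snr,ifyy,lojr] -> 11 lines: jglb snr ifyy lojr xelc auj hma wyj vohwn zhvc mha
Final line count: 11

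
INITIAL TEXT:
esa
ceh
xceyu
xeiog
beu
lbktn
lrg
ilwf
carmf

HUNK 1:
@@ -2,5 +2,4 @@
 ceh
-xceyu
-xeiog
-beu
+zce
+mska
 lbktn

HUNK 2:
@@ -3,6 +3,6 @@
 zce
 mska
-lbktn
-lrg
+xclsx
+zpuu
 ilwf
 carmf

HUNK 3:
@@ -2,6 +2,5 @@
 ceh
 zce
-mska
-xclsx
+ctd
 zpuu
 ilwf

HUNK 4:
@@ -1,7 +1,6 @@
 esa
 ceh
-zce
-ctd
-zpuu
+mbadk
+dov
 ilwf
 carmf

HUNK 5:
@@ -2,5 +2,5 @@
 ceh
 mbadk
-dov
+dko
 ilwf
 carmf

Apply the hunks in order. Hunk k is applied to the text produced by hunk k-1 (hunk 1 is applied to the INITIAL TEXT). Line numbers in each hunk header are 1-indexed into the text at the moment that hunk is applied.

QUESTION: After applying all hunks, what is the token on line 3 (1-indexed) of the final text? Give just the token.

Answer: mbadk

Derivation:
Hunk 1: at line 2 remove [xceyu,xeiog,beu] add [zce,mska] -> 8 lines: esa ceh zce mska lbktn lrg ilwf carmf
Hunk 2: at line 3 remove [lbktn,lrg] add [xclsx,zpuu] -> 8 lines: esa ceh zce mska xclsx zpuu ilwf carmf
Hunk 3: at line 2 remove [mska,xclsx] add [ctd] -> 7 lines: esa ceh zce ctd zpuu ilwf carmf
Hunk 4: at line 1 remove [zce,ctd,zpuu] add [mbadk,dov] -> 6 lines: esa ceh mbadk dov ilwf carmf
Hunk 5: at line 2 remove [dov] add [dko] -> 6 lines: esa ceh mbadk dko ilwf carmf
Final line 3: mbadk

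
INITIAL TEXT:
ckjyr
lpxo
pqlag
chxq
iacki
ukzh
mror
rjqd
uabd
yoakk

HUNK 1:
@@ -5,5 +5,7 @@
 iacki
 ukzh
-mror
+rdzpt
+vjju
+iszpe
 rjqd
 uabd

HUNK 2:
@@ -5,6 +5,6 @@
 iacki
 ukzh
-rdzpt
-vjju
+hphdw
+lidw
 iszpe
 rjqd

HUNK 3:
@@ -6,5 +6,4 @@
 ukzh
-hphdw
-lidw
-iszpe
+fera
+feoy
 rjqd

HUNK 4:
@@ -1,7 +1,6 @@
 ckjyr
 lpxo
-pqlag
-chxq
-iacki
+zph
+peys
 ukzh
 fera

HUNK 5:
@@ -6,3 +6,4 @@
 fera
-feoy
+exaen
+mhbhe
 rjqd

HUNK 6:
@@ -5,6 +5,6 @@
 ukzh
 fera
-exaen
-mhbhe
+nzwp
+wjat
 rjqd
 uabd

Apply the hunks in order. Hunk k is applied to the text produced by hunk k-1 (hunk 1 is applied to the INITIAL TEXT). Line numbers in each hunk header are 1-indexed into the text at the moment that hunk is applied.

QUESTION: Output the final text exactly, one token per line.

Hunk 1: at line 5 remove [mror] add [rdzpt,vjju,iszpe] -> 12 lines: ckjyr lpxo pqlag chxq iacki ukzh rdzpt vjju iszpe rjqd uabd yoakk
Hunk 2: at line 5 remove [rdzpt,vjju] add [hphdw,lidw] -> 12 lines: ckjyr lpxo pqlag chxq iacki ukzh hphdw lidw iszpe rjqd uabd yoakk
Hunk 3: at line 6 remove [hphdw,lidw,iszpe] add [fera,feoy] -> 11 lines: ckjyr lpxo pqlag chxq iacki ukzh fera feoy rjqd uabd yoakk
Hunk 4: at line 1 remove [pqlag,chxq,iacki] add [zph,peys] -> 10 lines: ckjyr lpxo zph peys ukzh fera feoy rjqd uabd yoakk
Hunk 5: at line 6 remove [feoy] add [exaen,mhbhe] -> 11 lines: ckjyr lpxo zph peys ukzh fera exaen mhbhe rjqd uabd yoakk
Hunk 6: at line 5 remove [exaen,mhbhe] add [nzwp,wjat] -> 11 lines: ckjyr lpxo zph peys ukzh fera nzwp wjat rjqd uabd yoakk

Answer: ckjyr
lpxo
zph
peys
ukzh
fera
nzwp
wjat
rjqd
uabd
yoakk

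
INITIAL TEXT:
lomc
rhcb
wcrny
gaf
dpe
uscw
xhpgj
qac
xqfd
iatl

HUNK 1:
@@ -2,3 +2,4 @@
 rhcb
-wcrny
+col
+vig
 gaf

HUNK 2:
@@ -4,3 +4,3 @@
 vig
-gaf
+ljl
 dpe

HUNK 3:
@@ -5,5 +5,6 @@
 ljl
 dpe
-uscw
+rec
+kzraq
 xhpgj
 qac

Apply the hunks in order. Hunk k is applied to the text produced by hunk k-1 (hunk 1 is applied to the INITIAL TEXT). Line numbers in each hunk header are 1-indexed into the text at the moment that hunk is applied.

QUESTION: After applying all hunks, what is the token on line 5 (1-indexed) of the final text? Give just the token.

Answer: ljl

Derivation:
Hunk 1: at line 2 remove [wcrny] add [col,vig] -> 11 lines: lomc rhcb col vig gaf dpe uscw xhpgj qac xqfd iatl
Hunk 2: at line 4 remove [gaf] add [ljl] -> 11 lines: lomc rhcb col vig ljl dpe uscw xhpgj qac xqfd iatl
Hunk 3: at line 5 remove [uscw] add [rec,kzraq] -> 12 lines: lomc rhcb col vig ljl dpe rec kzraq xhpgj qac xqfd iatl
Final line 5: ljl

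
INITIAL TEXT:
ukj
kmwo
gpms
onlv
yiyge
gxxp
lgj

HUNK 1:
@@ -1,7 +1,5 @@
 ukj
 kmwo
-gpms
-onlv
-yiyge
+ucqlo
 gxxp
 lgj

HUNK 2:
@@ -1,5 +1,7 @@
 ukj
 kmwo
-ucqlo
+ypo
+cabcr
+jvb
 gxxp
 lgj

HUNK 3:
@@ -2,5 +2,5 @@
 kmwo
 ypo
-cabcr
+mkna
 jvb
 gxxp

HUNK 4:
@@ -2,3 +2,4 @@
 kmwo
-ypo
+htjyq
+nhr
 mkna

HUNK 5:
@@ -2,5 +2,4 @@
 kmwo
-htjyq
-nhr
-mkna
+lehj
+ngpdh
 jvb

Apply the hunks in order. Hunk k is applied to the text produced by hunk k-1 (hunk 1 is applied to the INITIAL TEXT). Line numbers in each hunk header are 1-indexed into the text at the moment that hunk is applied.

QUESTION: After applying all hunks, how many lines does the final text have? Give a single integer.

Answer: 7

Derivation:
Hunk 1: at line 1 remove [gpms,onlv,yiyge] add [ucqlo] -> 5 lines: ukj kmwo ucqlo gxxp lgj
Hunk 2: at line 1 remove [ucqlo] add [ypo,cabcr,jvb] -> 7 lines: ukj kmwo ypo cabcr jvb gxxp lgj
Hunk 3: at line 2 remove [cabcr] add [mkna] -> 7 lines: ukj kmwo ypo mkna jvb gxxp lgj
Hunk 4: at line 2 remove [ypo] add [htjyq,nhr] -> 8 lines: ukj kmwo htjyq nhr mkna jvb gxxp lgj
Hunk 5: at line 2 remove [htjyq,nhr,mkna] add [lehj,ngpdh] -> 7 lines: ukj kmwo lehj ngpdh jvb gxxp lgj
Final line count: 7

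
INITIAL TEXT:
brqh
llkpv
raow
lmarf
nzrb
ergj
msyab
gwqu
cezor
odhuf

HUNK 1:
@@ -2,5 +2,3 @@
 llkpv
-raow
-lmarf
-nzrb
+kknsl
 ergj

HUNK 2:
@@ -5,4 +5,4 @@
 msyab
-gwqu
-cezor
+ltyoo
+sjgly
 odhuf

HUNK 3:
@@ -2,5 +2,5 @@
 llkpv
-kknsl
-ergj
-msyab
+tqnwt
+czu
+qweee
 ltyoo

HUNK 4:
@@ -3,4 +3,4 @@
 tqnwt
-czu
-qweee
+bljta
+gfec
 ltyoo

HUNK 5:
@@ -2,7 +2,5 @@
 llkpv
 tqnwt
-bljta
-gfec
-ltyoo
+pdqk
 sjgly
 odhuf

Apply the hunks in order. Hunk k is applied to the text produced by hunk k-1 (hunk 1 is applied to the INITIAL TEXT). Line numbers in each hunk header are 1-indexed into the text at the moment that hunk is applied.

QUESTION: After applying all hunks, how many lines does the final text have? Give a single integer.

Answer: 6

Derivation:
Hunk 1: at line 2 remove [raow,lmarf,nzrb] add [kknsl] -> 8 lines: brqh llkpv kknsl ergj msyab gwqu cezor odhuf
Hunk 2: at line 5 remove [gwqu,cezor] add [ltyoo,sjgly] -> 8 lines: brqh llkpv kknsl ergj msyab ltyoo sjgly odhuf
Hunk 3: at line 2 remove [kknsl,ergj,msyab] add [tqnwt,czu,qweee] -> 8 lines: brqh llkpv tqnwt czu qweee ltyoo sjgly odhuf
Hunk 4: at line 3 remove [czu,qweee] add [bljta,gfec] -> 8 lines: brqh llkpv tqnwt bljta gfec ltyoo sjgly odhuf
Hunk 5: at line 2 remove [bljta,gfec,ltyoo] add [pdqk] -> 6 lines: brqh llkpv tqnwt pdqk sjgly odhuf
Final line count: 6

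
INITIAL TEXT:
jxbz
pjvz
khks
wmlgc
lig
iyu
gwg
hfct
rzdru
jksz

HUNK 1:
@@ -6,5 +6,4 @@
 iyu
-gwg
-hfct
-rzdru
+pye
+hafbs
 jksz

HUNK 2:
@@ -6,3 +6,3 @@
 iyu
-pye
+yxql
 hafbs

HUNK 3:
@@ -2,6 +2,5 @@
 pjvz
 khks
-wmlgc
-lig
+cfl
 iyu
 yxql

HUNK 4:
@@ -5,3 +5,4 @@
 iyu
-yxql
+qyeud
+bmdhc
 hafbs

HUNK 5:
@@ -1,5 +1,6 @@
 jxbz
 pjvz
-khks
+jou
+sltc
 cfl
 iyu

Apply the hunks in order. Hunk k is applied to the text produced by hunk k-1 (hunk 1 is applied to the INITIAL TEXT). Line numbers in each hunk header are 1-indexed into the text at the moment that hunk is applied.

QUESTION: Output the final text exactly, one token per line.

Hunk 1: at line 6 remove [gwg,hfct,rzdru] add [pye,hafbs] -> 9 lines: jxbz pjvz khks wmlgc lig iyu pye hafbs jksz
Hunk 2: at line 6 remove [pye] add [yxql] -> 9 lines: jxbz pjvz khks wmlgc lig iyu yxql hafbs jksz
Hunk 3: at line 2 remove [wmlgc,lig] add [cfl] -> 8 lines: jxbz pjvz khks cfl iyu yxql hafbs jksz
Hunk 4: at line 5 remove [yxql] add [qyeud,bmdhc] -> 9 lines: jxbz pjvz khks cfl iyu qyeud bmdhc hafbs jksz
Hunk 5: at line 1 remove [khks] add [jou,sltc] -> 10 lines: jxbz pjvz jou sltc cfl iyu qyeud bmdhc hafbs jksz

Answer: jxbz
pjvz
jou
sltc
cfl
iyu
qyeud
bmdhc
hafbs
jksz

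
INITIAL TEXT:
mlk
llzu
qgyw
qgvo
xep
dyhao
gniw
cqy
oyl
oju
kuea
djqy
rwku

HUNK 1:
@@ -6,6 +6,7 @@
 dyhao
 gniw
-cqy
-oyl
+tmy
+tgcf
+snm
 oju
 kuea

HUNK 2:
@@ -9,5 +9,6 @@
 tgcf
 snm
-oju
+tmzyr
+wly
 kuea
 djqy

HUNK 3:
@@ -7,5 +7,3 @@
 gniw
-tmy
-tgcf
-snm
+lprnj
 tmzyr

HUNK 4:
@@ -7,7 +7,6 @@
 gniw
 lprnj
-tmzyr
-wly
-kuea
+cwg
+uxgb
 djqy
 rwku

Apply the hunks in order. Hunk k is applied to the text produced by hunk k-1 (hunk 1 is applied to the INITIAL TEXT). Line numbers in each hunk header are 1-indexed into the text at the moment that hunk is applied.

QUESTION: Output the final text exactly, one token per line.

Answer: mlk
llzu
qgyw
qgvo
xep
dyhao
gniw
lprnj
cwg
uxgb
djqy
rwku

Derivation:
Hunk 1: at line 6 remove [cqy,oyl] add [tmy,tgcf,snm] -> 14 lines: mlk llzu qgyw qgvo xep dyhao gniw tmy tgcf snm oju kuea djqy rwku
Hunk 2: at line 9 remove [oju] add [tmzyr,wly] -> 15 lines: mlk llzu qgyw qgvo xep dyhao gniw tmy tgcf snm tmzyr wly kuea djqy rwku
Hunk 3: at line 7 remove [tmy,tgcf,snm] add [lprnj] -> 13 lines: mlk llzu qgyw qgvo xep dyhao gniw lprnj tmzyr wly kuea djqy rwku
Hunk 4: at line 7 remove [tmzyr,wly,kuea] add [cwg,uxgb] -> 12 lines: mlk llzu qgyw qgvo xep dyhao gniw lprnj cwg uxgb djqy rwku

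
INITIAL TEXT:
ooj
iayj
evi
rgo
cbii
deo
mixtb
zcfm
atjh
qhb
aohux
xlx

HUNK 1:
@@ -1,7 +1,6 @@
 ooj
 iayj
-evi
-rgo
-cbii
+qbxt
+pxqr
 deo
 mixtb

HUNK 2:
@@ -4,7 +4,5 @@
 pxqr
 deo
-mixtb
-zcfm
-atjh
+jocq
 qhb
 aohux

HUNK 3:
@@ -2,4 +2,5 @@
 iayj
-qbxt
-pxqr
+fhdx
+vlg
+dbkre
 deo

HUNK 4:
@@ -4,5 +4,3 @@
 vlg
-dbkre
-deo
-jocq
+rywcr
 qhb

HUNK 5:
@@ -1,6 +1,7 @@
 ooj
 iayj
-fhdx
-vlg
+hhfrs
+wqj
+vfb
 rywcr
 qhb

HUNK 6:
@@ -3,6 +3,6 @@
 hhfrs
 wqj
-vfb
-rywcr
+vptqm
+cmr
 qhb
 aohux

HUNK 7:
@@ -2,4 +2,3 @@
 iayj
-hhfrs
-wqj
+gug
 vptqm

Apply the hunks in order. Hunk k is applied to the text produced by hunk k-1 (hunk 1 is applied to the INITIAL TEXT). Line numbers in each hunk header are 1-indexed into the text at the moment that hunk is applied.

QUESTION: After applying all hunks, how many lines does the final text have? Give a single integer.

Hunk 1: at line 1 remove [evi,rgo,cbii] add [qbxt,pxqr] -> 11 lines: ooj iayj qbxt pxqr deo mixtb zcfm atjh qhb aohux xlx
Hunk 2: at line 4 remove [mixtb,zcfm,atjh] add [jocq] -> 9 lines: ooj iayj qbxt pxqr deo jocq qhb aohux xlx
Hunk 3: at line 2 remove [qbxt,pxqr] add [fhdx,vlg,dbkre] -> 10 lines: ooj iayj fhdx vlg dbkre deo jocq qhb aohux xlx
Hunk 4: at line 4 remove [dbkre,deo,jocq] add [rywcr] -> 8 lines: ooj iayj fhdx vlg rywcr qhb aohux xlx
Hunk 5: at line 1 remove [fhdx,vlg] add [hhfrs,wqj,vfb] -> 9 lines: ooj iayj hhfrs wqj vfb rywcr qhb aohux xlx
Hunk 6: at line 3 remove [vfb,rywcr] add [vptqm,cmr] -> 9 lines: ooj iayj hhfrs wqj vptqm cmr qhb aohux xlx
Hunk 7: at line 2 remove [hhfrs,wqj] add [gug] -> 8 lines: ooj iayj gug vptqm cmr qhb aohux xlx
Final line count: 8

Answer: 8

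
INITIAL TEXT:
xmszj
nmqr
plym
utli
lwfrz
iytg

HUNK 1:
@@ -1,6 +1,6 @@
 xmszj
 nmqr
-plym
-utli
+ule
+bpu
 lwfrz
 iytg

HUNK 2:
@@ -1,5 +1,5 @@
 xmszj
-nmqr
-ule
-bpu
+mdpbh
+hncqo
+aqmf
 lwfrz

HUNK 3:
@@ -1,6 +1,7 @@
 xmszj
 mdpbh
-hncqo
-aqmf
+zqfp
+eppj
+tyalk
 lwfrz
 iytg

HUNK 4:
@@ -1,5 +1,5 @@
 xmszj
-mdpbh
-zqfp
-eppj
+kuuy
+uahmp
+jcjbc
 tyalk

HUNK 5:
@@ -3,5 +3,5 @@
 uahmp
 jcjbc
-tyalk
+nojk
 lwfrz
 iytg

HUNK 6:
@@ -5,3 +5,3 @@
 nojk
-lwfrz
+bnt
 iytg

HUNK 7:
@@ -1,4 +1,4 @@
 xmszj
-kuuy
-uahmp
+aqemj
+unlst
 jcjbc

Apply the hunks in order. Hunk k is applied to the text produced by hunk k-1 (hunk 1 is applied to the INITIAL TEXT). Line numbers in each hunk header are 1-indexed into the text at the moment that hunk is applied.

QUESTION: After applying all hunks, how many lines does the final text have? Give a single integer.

Hunk 1: at line 1 remove [plym,utli] add [ule,bpu] -> 6 lines: xmszj nmqr ule bpu lwfrz iytg
Hunk 2: at line 1 remove [nmqr,ule,bpu] add [mdpbh,hncqo,aqmf] -> 6 lines: xmszj mdpbh hncqo aqmf lwfrz iytg
Hunk 3: at line 1 remove [hncqo,aqmf] add [zqfp,eppj,tyalk] -> 7 lines: xmszj mdpbh zqfp eppj tyalk lwfrz iytg
Hunk 4: at line 1 remove [mdpbh,zqfp,eppj] add [kuuy,uahmp,jcjbc] -> 7 lines: xmszj kuuy uahmp jcjbc tyalk lwfrz iytg
Hunk 5: at line 3 remove [tyalk] add [nojk] -> 7 lines: xmszj kuuy uahmp jcjbc nojk lwfrz iytg
Hunk 6: at line 5 remove [lwfrz] add [bnt] -> 7 lines: xmszj kuuy uahmp jcjbc nojk bnt iytg
Hunk 7: at line 1 remove [kuuy,uahmp] add [aqemj,unlst] -> 7 lines: xmszj aqemj unlst jcjbc nojk bnt iytg
Final line count: 7

Answer: 7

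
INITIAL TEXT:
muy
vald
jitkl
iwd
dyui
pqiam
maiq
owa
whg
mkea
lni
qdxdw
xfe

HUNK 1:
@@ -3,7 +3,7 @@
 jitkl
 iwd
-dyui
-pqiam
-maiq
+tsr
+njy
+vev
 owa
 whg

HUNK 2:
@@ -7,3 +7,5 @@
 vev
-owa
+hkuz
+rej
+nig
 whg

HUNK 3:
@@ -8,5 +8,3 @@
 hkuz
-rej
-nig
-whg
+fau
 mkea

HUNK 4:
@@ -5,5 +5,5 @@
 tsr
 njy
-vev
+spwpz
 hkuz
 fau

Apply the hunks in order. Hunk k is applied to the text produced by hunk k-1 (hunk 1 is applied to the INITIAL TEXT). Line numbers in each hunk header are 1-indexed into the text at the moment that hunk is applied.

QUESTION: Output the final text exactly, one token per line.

Answer: muy
vald
jitkl
iwd
tsr
njy
spwpz
hkuz
fau
mkea
lni
qdxdw
xfe

Derivation:
Hunk 1: at line 3 remove [dyui,pqiam,maiq] add [tsr,njy,vev] -> 13 lines: muy vald jitkl iwd tsr njy vev owa whg mkea lni qdxdw xfe
Hunk 2: at line 7 remove [owa] add [hkuz,rej,nig] -> 15 lines: muy vald jitkl iwd tsr njy vev hkuz rej nig whg mkea lni qdxdw xfe
Hunk 3: at line 8 remove [rej,nig,whg] add [fau] -> 13 lines: muy vald jitkl iwd tsr njy vev hkuz fau mkea lni qdxdw xfe
Hunk 4: at line 5 remove [vev] add [spwpz] -> 13 lines: muy vald jitkl iwd tsr njy spwpz hkuz fau mkea lni qdxdw xfe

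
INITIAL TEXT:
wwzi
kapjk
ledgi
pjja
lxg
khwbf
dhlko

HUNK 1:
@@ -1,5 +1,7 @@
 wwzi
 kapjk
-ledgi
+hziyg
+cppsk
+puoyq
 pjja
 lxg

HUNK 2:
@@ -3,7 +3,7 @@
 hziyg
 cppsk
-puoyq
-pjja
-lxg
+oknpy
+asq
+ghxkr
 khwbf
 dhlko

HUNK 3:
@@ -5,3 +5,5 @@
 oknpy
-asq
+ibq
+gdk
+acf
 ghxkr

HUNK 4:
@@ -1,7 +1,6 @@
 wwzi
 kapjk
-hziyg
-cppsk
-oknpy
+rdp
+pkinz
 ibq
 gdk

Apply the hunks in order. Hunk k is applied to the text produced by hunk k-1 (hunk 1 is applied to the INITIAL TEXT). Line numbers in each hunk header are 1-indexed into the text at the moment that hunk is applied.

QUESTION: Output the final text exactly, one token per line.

Answer: wwzi
kapjk
rdp
pkinz
ibq
gdk
acf
ghxkr
khwbf
dhlko

Derivation:
Hunk 1: at line 1 remove [ledgi] add [hziyg,cppsk,puoyq] -> 9 lines: wwzi kapjk hziyg cppsk puoyq pjja lxg khwbf dhlko
Hunk 2: at line 3 remove [puoyq,pjja,lxg] add [oknpy,asq,ghxkr] -> 9 lines: wwzi kapjk hziyg cppsk oknpy asq ghxkr khwbf dhlko
Hunk 3: at line 5 remove [asq] add [ibq,gdk,acf] -> 11 lines: wwzi kapjk hziyg cppsk oknpy ibq gdk acf ghxkr khwbf dhlko
Hunk 4: at line 1 remove [hziyg,cppsk,oknpy] add [rdp,pkinz] -> 10 lines: wwzi kapjk rdp pkinz ibq gdk acf ghxkr khwbf dhlko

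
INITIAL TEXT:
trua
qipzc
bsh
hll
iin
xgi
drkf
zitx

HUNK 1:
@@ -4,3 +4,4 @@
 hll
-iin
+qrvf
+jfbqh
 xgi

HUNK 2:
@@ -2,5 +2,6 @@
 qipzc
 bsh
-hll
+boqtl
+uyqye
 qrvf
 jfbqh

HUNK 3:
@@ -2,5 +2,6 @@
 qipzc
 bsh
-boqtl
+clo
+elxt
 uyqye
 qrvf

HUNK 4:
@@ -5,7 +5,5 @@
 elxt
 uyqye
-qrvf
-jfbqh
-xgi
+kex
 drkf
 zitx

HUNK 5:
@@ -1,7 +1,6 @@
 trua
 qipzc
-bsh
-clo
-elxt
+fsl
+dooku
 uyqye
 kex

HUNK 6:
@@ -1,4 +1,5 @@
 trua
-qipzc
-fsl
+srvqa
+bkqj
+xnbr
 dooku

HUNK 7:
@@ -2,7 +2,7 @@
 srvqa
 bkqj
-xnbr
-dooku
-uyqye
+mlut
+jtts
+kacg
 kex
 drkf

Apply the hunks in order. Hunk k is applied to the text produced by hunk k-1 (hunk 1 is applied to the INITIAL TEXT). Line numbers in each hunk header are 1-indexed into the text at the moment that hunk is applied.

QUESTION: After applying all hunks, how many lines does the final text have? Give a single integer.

Hunk 1: at line 4 remove [iin] add [qrvf,jfbqh] -> 9 lines: trua qipzc bsh hll qrvf jfbqh xgi drkf zitx
Hunk 2: at line 2 remove [hll] add [boqtl,uyqye] -> 10 lines: trua qipzc bsh boqtl uyqye qrvf jfbqh xgi drkf zitx
Hunk 3: at line 2 remove [boqtl] add [clo,elxt] -> 11 lines: trua qipzc bsh clo elxt uyqye qrvf jfbqh xgi drkf zitx
Hunk 4: at line 5 remove [qrvf,jfbqh,xgi] add [kex] -> 9 lines: trua qipzc bsh clo elxt uyqye kex drkf zitx
Hunk 5: at line 1 remove [bsh,clo,elxt] add [fsl,dooku] -> 8 lines: trua qipzc fsl dooku uyqye kex drkf zitx
Hunk 6: at line 1 remove [qipzc,fsl] add [srvqa,bkqj,xnbr] -> 9 lines: trua srvqa bkqj xnbr dooku uyqye kex drkf zitx
Hunk 7: at line 2 remove [xnbr,dooku,uyqye] add [mlut,jtts,kacg] -> 9 lines: trua srvqa bkqj mlut jtts kacg kex drkf zitx
Final line count: 9

Answer: 9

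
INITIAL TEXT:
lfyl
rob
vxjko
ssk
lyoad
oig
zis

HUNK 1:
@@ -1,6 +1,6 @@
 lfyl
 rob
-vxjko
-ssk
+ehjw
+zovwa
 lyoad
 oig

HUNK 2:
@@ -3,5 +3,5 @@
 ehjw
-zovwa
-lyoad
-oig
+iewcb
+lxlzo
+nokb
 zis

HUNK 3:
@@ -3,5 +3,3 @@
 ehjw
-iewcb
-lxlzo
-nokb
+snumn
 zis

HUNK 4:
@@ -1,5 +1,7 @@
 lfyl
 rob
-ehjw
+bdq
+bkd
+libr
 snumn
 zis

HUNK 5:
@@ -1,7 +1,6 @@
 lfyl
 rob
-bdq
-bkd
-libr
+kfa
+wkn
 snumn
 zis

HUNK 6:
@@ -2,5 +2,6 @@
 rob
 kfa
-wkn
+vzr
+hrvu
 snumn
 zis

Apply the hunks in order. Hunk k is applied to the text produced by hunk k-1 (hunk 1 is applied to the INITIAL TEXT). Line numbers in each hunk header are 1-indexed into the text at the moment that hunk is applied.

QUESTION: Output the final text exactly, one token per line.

Answer: lfyl
rob
kfa
vzr
hrvu
snumn
zis

Derivation:
Hunk 1: at line 1 remove [vxjko,ssk] add [ehjw,zovwa] -> 7 lines: lfyl rob ehjw zovwa lyoad oig zis
Hunk 2: at line 3 remove [zovwa,lyoad,oig] add [iewcb,lxlzo,nokb] -> 7 lines: lfyl rob ehjw iewcb lxlzo nokb zis
Hunk 3: at line 3 remove [iewcb,lxlzo,nokb] add [snumn] -> 5 lines: lfyl rob ehjw snumn zis
Hunk 4: at line 1 remove [ehjw] add [bdq,bkd,libr] -> 7 lines: lfyl rob bdq bkd libr snumn zis
Hunk 5: at line 1 remove [bdq,bkd,libr] add [kfa,wkn] -> 6 lines: lfyl rob kfa wkn snumn zis
Hunk 6: at line 2 remove [wkn] add [vzr,hrvu] -> 7 lines: lfyl rob kfa vzr hrvu snumn zis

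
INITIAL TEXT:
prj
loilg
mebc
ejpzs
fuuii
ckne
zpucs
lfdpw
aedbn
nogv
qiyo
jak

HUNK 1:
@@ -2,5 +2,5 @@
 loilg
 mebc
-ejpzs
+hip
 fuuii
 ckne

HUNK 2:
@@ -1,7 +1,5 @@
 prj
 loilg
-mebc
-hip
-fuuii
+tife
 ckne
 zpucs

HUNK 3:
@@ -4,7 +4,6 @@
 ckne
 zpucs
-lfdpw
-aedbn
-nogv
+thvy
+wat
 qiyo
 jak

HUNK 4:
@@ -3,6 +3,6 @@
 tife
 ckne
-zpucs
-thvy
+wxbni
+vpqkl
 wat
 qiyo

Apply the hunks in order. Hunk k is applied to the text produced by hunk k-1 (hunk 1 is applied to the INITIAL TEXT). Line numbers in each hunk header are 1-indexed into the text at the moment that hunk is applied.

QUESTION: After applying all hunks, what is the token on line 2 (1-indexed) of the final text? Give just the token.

Hunk 1: at line 2 remove [ejpzs] add [hip] -> 12 lines: prj loilg mebc hip fuuii ckne zpucs lfdpw aedbn nogv qiyo jak
Hunk 2: at line 1 remove [mebc,hip,fuuii] add [tife] -> 10 lines: prj loilg tife ckne zpucs lfdpw aedbn nogv qiyo jak
Hunk 3: at line 4 remove [lfdpw,aedbn,nogv] add [thvy,wat] -> 9 lines: prj loilg tife ckne zpucs thvy wat qiyo jak
Hunk 4: at line 3 remove [zpucs,thvy] add [wxbni,vpqkl] -> 9 lines: prj loilg tife ckne wxbni vpqkl wat qiyo jak
Final line 2: loilg

Answer: loilg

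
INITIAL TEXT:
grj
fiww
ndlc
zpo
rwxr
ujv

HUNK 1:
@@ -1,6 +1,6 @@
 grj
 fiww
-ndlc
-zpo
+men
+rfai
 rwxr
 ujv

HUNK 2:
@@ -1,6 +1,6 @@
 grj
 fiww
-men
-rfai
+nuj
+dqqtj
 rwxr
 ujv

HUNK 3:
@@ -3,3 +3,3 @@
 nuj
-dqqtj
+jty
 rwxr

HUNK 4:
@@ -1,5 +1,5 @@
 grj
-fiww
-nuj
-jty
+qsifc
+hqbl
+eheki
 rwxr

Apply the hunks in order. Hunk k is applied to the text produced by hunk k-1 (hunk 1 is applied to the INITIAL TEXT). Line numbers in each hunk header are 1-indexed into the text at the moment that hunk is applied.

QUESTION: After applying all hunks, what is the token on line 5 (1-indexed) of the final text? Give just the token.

Hunk 1: at line 1 remove [ndlc,zpo] add [men,rfai] -> 6 lines: grj fiww men rfai rwxr ujv
Hunk 2: at line 1 remove [men,rfai] add [nuj,dqqtj] -> 6 lines: grj fiww nuj dqqtj rwxr ujv
Hunk 3: at line 3 remove [dqqtj] add [jty] -> 6 lines: grj fiww nuj jty rwxr ujv
Hunk 4: at line 1 remove [fiww,nuj,jty] add [qsifc,hqbl,eheki] -> 6 lines: grj qsifc hqbl eheki rwxr ujv
Final line 5: rwxr

Answer: rwxr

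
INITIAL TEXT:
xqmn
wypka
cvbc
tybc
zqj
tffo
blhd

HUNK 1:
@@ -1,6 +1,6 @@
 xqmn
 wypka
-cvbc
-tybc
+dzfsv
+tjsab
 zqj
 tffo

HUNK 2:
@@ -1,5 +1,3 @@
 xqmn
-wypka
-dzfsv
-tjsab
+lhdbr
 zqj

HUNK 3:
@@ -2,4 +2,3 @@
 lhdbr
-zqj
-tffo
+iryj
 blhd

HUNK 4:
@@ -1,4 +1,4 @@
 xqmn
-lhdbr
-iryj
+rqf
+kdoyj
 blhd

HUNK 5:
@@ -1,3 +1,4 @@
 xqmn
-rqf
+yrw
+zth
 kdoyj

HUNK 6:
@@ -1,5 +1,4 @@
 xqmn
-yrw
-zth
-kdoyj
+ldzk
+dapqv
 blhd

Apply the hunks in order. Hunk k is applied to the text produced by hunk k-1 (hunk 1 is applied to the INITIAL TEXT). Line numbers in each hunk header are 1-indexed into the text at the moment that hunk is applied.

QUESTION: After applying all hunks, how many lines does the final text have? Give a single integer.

Hunk 1: at line 1 remove [cvbc,tybc] add [dzfsv,tjsab] -> 7 lines: xqmn wypka dzfsv tjsab zqj tffo blhd
Hunk 2: at line 1 remove [wypka,dzfsv,tjsab] add [lhdbr] -> 5 lines: xqmn lhdbr zqj tffo blhd
Hunk 3: at line 2 remove [zqj,tffo] add [iryj] -> 4 lines: xqmn lhdbr iryj blhd
Hunk 4: at line 1 remove [lhdbr,iryj] add [rqf,kdoyj] -> 4 lines: xqmn rqf kdoyj blhd
Hunk 5: at line 1 remove [rqf] add [yrw,zth] -> 5 lines: xqmn yrw zth kdoyj blhd
Hunk 6: at line 1 remove [yrw,zth,kdoyj] add [ldzk,dapqv] -> 4 lines: xqmn ldzk dapqv blhd
Final line count: 4

Answer: 4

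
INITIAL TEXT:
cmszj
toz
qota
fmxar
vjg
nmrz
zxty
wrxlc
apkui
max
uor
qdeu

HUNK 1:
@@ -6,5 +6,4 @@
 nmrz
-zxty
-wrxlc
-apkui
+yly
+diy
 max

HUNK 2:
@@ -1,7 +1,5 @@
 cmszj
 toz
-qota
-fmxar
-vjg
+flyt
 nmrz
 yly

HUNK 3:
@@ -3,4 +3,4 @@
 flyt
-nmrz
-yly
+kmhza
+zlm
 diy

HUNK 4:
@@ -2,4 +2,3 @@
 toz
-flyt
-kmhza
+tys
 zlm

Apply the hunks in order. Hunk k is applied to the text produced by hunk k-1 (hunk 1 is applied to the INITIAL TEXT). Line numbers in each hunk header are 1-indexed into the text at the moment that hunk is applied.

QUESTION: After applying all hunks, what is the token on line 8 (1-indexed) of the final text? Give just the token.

Hunk 1: at line 6 remove [zxty,wrxlc,apkui] add [yly,diy] -> 11 lines: cmszj toz qota fmxar vjg nmrz yly diy max uor qdeu
Hunk 2: at line 1 remove [qota,fmxar,vjg] add [flyt] -> 9 lines: cmszj toz flyt nmrz yly diy max uor qdeu
Hunk 3: at line 3 remove [nmrz,yly] add [kmhza,zlm] -> 9 lines: cmszj toz flyt kmhza zlm diy max uor qdeu
Hunk 4: at line 2 remove [flyt,kmhza] add [tys] -> 8 lines: cmszj toz tys zlm diy max uor qdeu
Final line 8: qdeu

Answer: qdeu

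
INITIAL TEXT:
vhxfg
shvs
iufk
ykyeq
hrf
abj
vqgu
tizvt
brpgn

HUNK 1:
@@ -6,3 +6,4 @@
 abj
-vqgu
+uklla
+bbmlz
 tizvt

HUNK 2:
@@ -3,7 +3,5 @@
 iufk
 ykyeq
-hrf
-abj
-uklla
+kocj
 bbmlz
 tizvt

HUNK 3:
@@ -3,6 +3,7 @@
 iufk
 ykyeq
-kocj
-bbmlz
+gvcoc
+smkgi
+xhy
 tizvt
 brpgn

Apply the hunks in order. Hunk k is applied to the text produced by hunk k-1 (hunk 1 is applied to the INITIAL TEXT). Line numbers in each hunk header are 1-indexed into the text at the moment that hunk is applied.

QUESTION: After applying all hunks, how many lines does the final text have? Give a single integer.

Answer: 9

Derivation:
Hunk 1: at line 6 remove [vqgu] add [uklla,bbmlz] -> 10 lines: vhxfg shvs iufk ykyeq hrf abj uklla bbmlz tizvt brpgn
Hunk 2: at line 3 remove [hrf,abj,uklla] add [kocj] -> 8 lines: vhxfg shvs iufk ykyeq kocj bbmlz tizvt brpgn
Hunk 3: at line 3 remove [kocj,bbmlz] add [gvcoc,smkgi,xhy] -> 9 lines: vhxfg shvs iufk ykyeq gvcoc smkgi xhy tizvt brpgn
Final line count: 9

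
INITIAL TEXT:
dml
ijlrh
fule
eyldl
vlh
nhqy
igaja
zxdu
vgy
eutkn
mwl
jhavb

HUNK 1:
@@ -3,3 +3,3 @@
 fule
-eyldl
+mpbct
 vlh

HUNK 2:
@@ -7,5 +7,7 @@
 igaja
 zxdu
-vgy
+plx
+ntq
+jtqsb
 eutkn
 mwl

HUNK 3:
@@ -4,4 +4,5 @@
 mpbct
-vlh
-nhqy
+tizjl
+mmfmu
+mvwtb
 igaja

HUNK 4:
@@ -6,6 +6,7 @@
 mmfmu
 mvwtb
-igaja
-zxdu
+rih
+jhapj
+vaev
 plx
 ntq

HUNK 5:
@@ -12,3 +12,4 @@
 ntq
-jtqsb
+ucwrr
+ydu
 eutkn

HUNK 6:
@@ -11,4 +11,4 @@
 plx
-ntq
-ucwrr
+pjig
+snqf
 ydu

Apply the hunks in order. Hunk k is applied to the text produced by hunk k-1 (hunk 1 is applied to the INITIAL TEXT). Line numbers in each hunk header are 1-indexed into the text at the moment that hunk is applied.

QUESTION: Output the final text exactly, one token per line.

Hunk 1: at line 3 remove [eyldl] add [mpbct] -> 12 lines: dml ijlrh fule mpbct vlh nhqy igaja zxdu vgy eutkn mwl jhavb
Hunk 2: at line 7 remove [vgy] add [plx,ntq,jtqsb] -> 14 lines: dml ijlrh fule mpbct vlh nhqy igaja zxdu plx ntq jtqsb eutkn mwl jhavb
Hunk 3: at line 4 remove [vlh,nhqy] add [tizjl,mmfmu,mvwtb] -> 15 lines: dml ijlrh fule mpbct tizjl mmfmu mvwtb igaja zxdu plx ntq jtqsb eutkn mwl jhavb
Hunk 4: at line 6 remove [igaja,zxdu] add [rih,jhapj,vaev] -> 16 lines: dml ijlrh fule mpbct tizjl mmfmu mvwtb rih jhapj vaev plx ntq jtqsb eutkn mwl jhavb
Hunk 5: at line 12 remove [jtqsb] add [ucwrr,ydu] -> 17 lines: dml ijlrh fule mpbct tizjl mmfmu mvwtb rih jhapj vaev plx ntq ucwrr ydu eutkn mwl jhavb
Hunk 6: at line 11 remove [ntq,ucwrr] add [pjig,snqf] -> 17 lines: dml ijlrh fule mpbct tizjl mmfmu mvwtb rih jhapj vaev plx pjig snqf ydu eutkn mwl jhavb

Answer: dml
ijlrh
fule
mpbct
tizjl
mmfmu
mvwtb
rih
jhapj
vaev
plx
pjig
snqf
ydu
eutkn
mwl
jhavb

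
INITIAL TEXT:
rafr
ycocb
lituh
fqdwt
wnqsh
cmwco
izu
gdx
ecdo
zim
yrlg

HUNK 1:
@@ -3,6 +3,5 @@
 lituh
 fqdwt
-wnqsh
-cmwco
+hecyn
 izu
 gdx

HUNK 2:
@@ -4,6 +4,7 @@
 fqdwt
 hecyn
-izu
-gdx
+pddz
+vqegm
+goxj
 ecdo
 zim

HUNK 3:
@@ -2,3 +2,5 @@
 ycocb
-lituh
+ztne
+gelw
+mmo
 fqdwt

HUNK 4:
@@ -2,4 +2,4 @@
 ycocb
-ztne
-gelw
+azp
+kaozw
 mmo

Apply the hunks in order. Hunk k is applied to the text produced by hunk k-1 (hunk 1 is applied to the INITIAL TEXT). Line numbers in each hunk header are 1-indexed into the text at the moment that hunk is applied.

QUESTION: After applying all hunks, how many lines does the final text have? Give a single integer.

Hunk 1: at line 3 remove [wnqsh,cmwco] add [hecyn] -> 10 lines: rafr ycocb lituh fqdwt hecyn izu gdx ecdo zim yrlg
Hunk 2: at line 4 remove [izu,gdx] add [pddz,vqegm,goxj] -> 11 lines: rafr ycocb lituh fqdwt hecyn pddz vqegm goxj ecdo zim yrlg
Hunk 3: at line 2 remove [lituh] add [ztne,gelw,mmo] -> 13 lines: rafr ycocb ztne gelw mmo fqdwt hecyn pddz vqegm goxj ecdo zim yrlg
Hunk 4: at line 2 remove [ztne,gelw] add [azp,kaozw] -> 13 lines: rafr ycocb azp kaozw mmo fqdwt hecyn pddz vqegm goxj ecdo zim yrlg
Final line count: 13

Answer: 13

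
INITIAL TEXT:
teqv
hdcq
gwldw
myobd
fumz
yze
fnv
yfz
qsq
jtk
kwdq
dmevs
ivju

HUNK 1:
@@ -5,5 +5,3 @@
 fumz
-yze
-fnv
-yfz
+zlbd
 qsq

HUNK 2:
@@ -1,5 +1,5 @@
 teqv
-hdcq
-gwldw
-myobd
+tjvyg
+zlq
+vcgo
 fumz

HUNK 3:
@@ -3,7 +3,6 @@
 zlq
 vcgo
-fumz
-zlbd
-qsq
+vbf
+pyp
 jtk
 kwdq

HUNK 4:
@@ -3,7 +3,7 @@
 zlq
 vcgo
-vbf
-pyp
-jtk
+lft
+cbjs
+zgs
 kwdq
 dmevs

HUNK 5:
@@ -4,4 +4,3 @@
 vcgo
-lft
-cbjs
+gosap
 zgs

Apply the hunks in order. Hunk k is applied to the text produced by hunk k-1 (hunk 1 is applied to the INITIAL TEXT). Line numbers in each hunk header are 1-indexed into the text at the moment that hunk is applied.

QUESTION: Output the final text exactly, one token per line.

Hunk 1: at line 5 remove [yze,fnv,yfz] add [zlbd] -> 11 lines: teqv hdcq gwldw myobd fumz zlbd qsq jtk kwdq dmevs ivju
Hunk 2: at line 1 remove [hdcq,gwldw,myobd] add [tjvyg,zlq,vcgo] -> 11 lines: teqv tjvyg zlq vcgo fumz zlbd qsq jtk kwdq dmevs ivju
Hunk 3: at line 3 remove [fumz,zlbd,qsq] add [vbf,pyp] -> 10 lines: teqv tjvyg zlq vcgo vbf pyp jtk kwdq dmevs ivju
Hunk 4: at line 3 remove [vbf,pyp,jtk] add [lft,cbjs,zgs] -> 10 lines: teqv tjvyg zlq vcgo lft cbjs zgs kwdq dmevs ivju
Hunk 5: at line 4 remove [lft,cbjs] add [gosap] -> 9 lines: teqv tjvyg zlq vcgo gosap zgs kwdq dmevs ivju

Answer: teqv
tjvyg
zlq
vcgo
gosap
zgs
kwdq
dmevs
ivju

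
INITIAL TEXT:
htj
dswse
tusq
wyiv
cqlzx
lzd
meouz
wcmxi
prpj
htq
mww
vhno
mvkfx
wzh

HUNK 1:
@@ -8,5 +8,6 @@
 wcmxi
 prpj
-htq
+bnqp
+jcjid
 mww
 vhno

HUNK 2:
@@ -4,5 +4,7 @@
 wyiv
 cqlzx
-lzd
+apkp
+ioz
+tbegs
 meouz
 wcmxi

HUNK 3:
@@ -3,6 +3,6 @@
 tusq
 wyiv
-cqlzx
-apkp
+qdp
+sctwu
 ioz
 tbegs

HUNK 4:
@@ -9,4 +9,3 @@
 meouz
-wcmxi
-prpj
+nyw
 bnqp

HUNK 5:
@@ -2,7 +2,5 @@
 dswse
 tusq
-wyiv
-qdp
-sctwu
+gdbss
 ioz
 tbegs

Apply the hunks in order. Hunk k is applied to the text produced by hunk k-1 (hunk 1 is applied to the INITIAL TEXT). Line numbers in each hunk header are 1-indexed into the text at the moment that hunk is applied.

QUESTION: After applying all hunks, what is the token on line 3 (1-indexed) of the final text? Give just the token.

Answer: tusq

Derivation:
Hunk 1: at line 8 remove [htq] add [bnqp,jcjid] -> 15 lines: htj dswse tusq wyiv cqlzx lzd meouz wcmxi prpj bnqp jcjid mww vhno mvkfx wzh
Hunk 2: at line 4 remove [lzd] add [apkp,ioz,tbegs] -> 17 lines: htj dswse tusq wyiv cqlzx apkp ioz tbegs meouz wcmxi prpj bnqp jcjid mww vhno mvkfx wzh
Hunk 3: at line 3 remove [cqlzx,apkp] add [qdp,sctwu] -> 17 lines: htj dswse tusq wyiv qdp sctwu ioz tbegs meouz wcmxi prpj bnqp jcjid mww vhno mvkfx wzh
Hunk 4: at line 9 remove [wcmxi,prpj] add [nyw] -> 16 lines: htj dswse tusq wyiv qdp sctwu ioz tbegs meouz nyw bnqp jcjid mww vhno mvkfx wzh
Hunk 5: at line 2 remove [wyiv,qdp,sctwu] add [gdbss] -> 14 lines: htj dswse tusq gdbss ioz tbegs meouz nyw bnqp jcjid mww vhno mvkfx wzh
Final line 3: tusq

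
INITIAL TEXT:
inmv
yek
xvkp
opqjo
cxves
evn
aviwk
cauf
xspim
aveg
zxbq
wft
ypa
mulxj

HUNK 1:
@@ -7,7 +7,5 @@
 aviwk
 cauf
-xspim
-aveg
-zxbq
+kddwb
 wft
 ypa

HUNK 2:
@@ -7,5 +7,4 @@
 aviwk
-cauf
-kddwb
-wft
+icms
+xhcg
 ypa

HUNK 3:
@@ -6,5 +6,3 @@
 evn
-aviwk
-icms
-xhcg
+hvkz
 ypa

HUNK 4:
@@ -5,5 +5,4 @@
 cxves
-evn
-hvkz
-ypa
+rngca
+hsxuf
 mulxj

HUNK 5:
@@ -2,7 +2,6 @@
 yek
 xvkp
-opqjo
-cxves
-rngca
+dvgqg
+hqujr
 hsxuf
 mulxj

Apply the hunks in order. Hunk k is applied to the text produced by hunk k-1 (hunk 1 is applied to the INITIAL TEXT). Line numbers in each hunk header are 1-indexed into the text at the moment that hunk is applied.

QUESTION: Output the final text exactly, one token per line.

Answer: inmv
yek
xvkp
dvgqg
hqujr
hsxuf
mulxj

Derivation:
Hunk 1: at line 7 remove [xspim,aveg,zxbq] add [kddwb] -> 12 lines: inmv yek xvkp opqjo cxves evn aviwk cauf kddwb wft ypa mulxj
Hunk 2: at line 7 remove [cauf,kddwb,wft] add [icms,xhcg] -> 11 lines: inmv yek xvkp opqjo cxves evn aviwk icms xhcg ypa mulxj
Hunk 3: at line 6 remove [aviwk,icms,xhcg] add [hvkz] -> 9 lines: inmv yek xvkp opqjo cxves evn hvkz ypa mulxj
Hunk 4: at line 5 remove [evn,hvkz,ypa] add [rngca,hsxuf] -> 8 lines: inmv yek xvkp opqjo cxves rngca hsxuf mulxj
Hunk 5: at line 2 remove [opqjo,cxves,rngca] add [dvgqg,hqujr] -> 7 lines: inmv yek xvkp dvgqg hqujr hsxuf mulxj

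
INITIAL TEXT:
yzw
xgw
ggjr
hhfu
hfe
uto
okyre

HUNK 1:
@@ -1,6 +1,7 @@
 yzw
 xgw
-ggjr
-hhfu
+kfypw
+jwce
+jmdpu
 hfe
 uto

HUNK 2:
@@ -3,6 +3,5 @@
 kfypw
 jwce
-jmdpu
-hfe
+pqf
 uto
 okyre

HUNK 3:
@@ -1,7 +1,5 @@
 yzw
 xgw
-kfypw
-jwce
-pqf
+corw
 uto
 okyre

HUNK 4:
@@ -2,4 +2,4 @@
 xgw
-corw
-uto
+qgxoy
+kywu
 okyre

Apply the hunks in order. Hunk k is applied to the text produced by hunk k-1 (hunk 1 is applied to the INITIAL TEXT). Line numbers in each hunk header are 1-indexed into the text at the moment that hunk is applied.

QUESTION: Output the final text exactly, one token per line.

Answer: yzw
xgw
qgxoy
kywu
okyre

Derivation:
Hunk 1: at line 1 remove [ggjr,hhfu] add [kfypw,jwce,jmdpu] -> 8 lines: yzw xgw kfypw jwce jmdpu hfe uto okyre
Hunk 2: at line 3 remove [jmdpu,hfe] add [pqf] -> 7 lines: yzw xgw kfypw jwce pqf uto okyre
Hunk 3: at line 1 remove [kfypw,jwce,pqf] add [corw] -> 5 lines: yzw xgw corw uto okyre
Hunk 4: at line 2 remove [corw,uto] add [qgxoy,kywu] -> 5 lines: yzw xgw qgxoy kywu okyre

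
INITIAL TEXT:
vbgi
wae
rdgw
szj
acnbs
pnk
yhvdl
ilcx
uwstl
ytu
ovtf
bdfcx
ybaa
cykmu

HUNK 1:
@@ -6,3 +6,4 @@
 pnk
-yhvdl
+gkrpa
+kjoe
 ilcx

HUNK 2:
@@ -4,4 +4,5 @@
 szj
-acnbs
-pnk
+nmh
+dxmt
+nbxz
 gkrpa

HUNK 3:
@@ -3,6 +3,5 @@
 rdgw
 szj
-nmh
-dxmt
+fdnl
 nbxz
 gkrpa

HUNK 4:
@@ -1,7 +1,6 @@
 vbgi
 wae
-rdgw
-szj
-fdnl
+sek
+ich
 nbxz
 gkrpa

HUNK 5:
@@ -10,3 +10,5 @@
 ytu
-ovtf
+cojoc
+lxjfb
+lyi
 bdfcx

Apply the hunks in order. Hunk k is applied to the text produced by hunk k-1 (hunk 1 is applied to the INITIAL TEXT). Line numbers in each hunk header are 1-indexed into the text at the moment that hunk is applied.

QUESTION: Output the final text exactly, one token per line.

Hunk 1: at line 6 remove [yhvdl] add [gkrpa,kjoe] -> 15 lines: vbgi wae rdgw szj acnbs pnk gkrpa kjoe ilcx uwstl ytu ovtf bdfcx ybaa cykmu
Hunk 2: at line 4 remove [acnbs,pnk] add [nmh,dxmt,nbxz] -> 16 lines: vbgi wae rdgw szj nmh dxmt nbxz gkrpa kjoe ilcx uwstl ytu ovtf bdfcx ybaa cykmu
Hunk 3: at line 3 remove [nmh,dxmt] add [fdnl] -> 15 lines: vbgi wae rdgw szj fdnl nbxz gkrpa kjoe ilcx uwstl ytu ovtf bdfcx ybaa cykmu
Hunk 4: at line 1 remove [rdgw,szj,fdnl] add [sek,ich] -> 14 lines: vbgi wae sek ich nbxz gkrpa kjoe ilcx uwstl ytu ovtf bdfcx ybaa cykmu
Hunk 5: at line 10 remove [ovtf] add [cojoc,lxjfb,lyi] -> 16 lines: vbgi wae sek ich nbxz gkrpa kjoe ilcx uwstl ytu cojoc lxjfb lyi bdfcx ybaa cykmu

Answer: vbgi
wae
sek
ich
nbxz
gkrpa
kjoe
ilcx
uwstl
ytu
cojoc
lxjfb
lyi
bdfcx
ybaa
cykmu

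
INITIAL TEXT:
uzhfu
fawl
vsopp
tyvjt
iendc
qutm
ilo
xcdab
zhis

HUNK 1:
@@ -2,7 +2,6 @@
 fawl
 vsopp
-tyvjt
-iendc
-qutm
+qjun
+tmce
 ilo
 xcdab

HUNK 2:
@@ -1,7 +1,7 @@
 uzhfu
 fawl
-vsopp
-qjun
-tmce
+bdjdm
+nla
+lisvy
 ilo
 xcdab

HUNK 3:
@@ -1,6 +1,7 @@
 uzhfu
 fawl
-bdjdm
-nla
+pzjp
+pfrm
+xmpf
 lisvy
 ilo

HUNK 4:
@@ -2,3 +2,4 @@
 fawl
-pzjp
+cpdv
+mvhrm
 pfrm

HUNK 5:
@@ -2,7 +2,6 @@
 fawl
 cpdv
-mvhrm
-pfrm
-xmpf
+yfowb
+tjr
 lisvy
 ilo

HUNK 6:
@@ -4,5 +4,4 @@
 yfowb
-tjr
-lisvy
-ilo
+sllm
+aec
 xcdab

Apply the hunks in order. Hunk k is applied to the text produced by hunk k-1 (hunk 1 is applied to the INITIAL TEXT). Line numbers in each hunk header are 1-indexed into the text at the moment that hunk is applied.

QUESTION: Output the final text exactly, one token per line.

Answer: uzhfu
fawl
cpdv
yfowb
sllm
aec
xcdab
zhis

Derivation:
Hunk 1: at line 2 remove [tyvjt,iendc,qutm] add [qjun,tmce] -> 8 lines: uzhfu fawl vsopp qjun tmce ilo xcdab zhis
Hunk 2: at line 1 remove [vsopp,qjun,tmce] add [bdjdm,nla,lisvy] -> 8 lines: uzhfu fawl bdjdm nla lisvy ilo xcdab zhis
Hunk 3: at line 1 remove [bdjdm,nla] add [pzjp,pfrm,xmpf] -> 9 lines: uzhfu fawl pzjp pfrm xmpf lisvy ilo xcdab zhis
Hunk 4: at line 2 remove [pzjp] add [cpdv,mvhrm] -> 10 lines: uzhfu fawl cpdv mvhrm pfrm xmpf lisvy ilo xcdab zhis
Hunk 5: at line 2 remove [mvhrm,pfrm,xmpf] add [yfowb,tjr] -> 9 lines: uzhfu fawl cpdv yfowb tjr lisvy ilo xcdab zhis
Hunk 6: at line 4 remove [tjr,lisvy,ilo] add [sllm,aec] -> 8 lines: uzhfu fawl cpdv yfowb sllm aec xcdab zhis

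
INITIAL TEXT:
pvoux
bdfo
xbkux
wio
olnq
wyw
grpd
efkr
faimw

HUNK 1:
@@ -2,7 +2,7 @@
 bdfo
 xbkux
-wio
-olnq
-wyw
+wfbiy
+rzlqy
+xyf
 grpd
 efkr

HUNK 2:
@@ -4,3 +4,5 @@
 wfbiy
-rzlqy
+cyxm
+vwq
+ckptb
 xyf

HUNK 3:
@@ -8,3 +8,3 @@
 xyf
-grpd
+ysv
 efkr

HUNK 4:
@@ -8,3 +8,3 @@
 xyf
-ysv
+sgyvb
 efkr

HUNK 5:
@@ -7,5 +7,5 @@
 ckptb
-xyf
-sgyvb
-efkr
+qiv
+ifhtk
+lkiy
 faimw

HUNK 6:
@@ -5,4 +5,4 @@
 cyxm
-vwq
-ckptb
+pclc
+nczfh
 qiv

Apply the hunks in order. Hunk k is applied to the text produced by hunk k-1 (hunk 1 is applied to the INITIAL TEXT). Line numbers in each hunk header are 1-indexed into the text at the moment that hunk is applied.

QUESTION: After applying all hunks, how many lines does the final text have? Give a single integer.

Answer: 11

Derivation:
Hunk 1: at line 2 remove [wio,olnq,wyw] add [wfbiy,rzlqy,xyf] -> 9 lines: pvoux bdfo xbkux wfbiy rzlqy xyf grpd efkr faimw
Hunk 2: at line 4 remove [rzlqy] add [cyxm,vwq,ckptb] -> 11 lines: pvoux bdfo xbkux wfbiy cyxm vwq ckptb xyf grpd efkr faimw
Hunk 3: at line 8 remove [grpd] add [ysv] -> 11 lines: pvoux bdfo xbkux wfbiy cyxm vwq ckptb xyf ysv efkr faimw
Hunk 4: at line 8 remove [ysv] add [sgyvb] -> 11 lines: pvoux bdfo xbkux wfbiy cyxm vwq ckptb xyf sgyvb efkr faimw
Hunk 5: at line 7 remove [xyf,sgyvb,efkr] add [qiv,ifhtk,lkiy] -> 11 lines: pvoux bdfo xbkux wfbiy cyxm vwq ckptb qiv ifhtk lkiy faimw
Hunk 6: at line 5 remove [vwq,ckptb] add [pclc,nczfh] -> 11 lines: pvoux bdfo xbkux wfbiy cyxm pclc nczfh qiv ifhtk lkiy faimw
Final line count: 11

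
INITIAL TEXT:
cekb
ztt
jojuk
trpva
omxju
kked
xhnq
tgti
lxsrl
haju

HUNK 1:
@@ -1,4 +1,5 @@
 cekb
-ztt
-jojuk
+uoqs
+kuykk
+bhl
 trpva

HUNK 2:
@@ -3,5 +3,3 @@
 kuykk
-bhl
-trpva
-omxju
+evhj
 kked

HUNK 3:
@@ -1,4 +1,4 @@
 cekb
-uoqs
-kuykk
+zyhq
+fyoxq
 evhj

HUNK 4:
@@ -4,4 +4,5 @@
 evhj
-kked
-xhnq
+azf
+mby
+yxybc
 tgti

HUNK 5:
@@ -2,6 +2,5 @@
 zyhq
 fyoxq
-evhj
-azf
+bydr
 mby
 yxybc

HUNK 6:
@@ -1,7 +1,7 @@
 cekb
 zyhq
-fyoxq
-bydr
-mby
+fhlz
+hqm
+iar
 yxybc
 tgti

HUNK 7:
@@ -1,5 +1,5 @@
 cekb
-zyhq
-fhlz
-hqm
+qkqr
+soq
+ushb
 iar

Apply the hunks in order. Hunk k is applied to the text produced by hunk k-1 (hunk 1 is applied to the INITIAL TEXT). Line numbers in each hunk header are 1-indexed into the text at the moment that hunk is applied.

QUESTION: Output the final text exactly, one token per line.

Hunk 1: at line 1 remove [ztt,jojuk] add [uoqs,kuykk,bhl] -> 11 lines: cekb uoqs kuykk bhl trpva omxju kked xhnq tgti lxsrl haju
Hunk 2: at line 3 remove [bhl,trpva,omxju] add [evhj] -> 9 lines: cekb uoqs kuykk evhj kked xhnq tgti lxsrl haju
Hunk 3: at line 1 remove [uoqs,kuykk] add [zyhq,fyoxq] -> 9 lines: cekb zyhq fyoxq evhj kked xhnq tgti lxsrl haju
Hunk 4: at line 4 remove [kked,xhnq] add [azf,mby,yxybc] -> 10 lines: cekb zyhq fyoxq evhj azf mby yxybc tgti lxsrl haju
Hunk 5: at line 2 remove [evhj,azf] add [bydr] -> 9 lines: cekb zyhq fyoxq bydr mby yxybc tgti lxsrl haju
Hunk 6: at line 1 remove [fyoxq,bydr,mby] add [fhlz,hqm,iar] -> 9 lines: cekb zyhq fhlz hqm iar yxybc tgti lxsrl haju
Hunk 7: at line 1 remove [zyhq,fhlz,hqm] add [qkqr,soq,ushb] -> 9 lines: cekb qkqr soq ushb iar yxybc tgti lxsrl haju

Answer: cekb
qkqr
soq
ushb
iar
yxybc
tgti
lxsrl
haju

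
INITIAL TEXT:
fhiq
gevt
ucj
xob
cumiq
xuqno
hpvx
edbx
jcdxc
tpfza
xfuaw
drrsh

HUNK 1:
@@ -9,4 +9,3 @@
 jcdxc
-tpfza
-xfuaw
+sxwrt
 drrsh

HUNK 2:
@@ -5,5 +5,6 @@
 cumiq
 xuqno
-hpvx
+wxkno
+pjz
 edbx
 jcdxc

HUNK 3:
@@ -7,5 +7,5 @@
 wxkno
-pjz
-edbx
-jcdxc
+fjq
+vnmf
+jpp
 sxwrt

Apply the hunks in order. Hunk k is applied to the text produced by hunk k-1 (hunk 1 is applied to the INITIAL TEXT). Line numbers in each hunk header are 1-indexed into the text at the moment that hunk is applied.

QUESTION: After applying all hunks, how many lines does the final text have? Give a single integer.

Answer: 12

Derivation:
Hunk 1: at line 9 remove [tpfza,xfuaw] add [sxwrt] -> 11 lines: fhiq gevt ucj xob cumiq xuqno hpvx edbx jcdxc sxwrt drrsh
Hunk 2: at line 5 remove [hpvx] add [wxkno,pjz] -> 12 lines: fhiq gevt ucj xob cumiq xuqno wxkno pjz edbx jcdxc sxwrt drrsh
Hunk 3: at line 7 remove [pjz,edbx,jcdxc] add [fjq,vnmf,jpp] -> 12 lines: fhiq gevt ucj xob cumiq xuqno wxkno fjq vnmf jpp sxwrt drrsh
Final line count: 12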